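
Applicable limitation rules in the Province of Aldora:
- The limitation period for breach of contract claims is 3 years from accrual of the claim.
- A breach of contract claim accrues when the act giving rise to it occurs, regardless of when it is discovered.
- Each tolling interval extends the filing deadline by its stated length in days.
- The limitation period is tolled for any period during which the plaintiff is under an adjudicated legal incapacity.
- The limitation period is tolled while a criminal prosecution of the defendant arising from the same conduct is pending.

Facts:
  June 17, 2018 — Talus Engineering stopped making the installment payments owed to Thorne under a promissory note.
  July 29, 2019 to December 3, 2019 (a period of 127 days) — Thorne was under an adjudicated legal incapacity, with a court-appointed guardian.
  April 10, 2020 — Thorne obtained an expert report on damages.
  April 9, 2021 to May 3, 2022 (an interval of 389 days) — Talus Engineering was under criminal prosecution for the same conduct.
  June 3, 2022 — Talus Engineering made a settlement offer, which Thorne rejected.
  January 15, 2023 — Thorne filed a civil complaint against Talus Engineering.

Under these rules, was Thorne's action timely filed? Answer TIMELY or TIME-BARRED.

TIME-BARRED

The limitation period began to run on June 17, 2018.
Adding the 3 years base period to June 17, 2018 gives a deadline of June 17, 2021, before any tolling.
The plaintiff's legal incapacity from July 29, 2019 to December 3, 2019 tolled the period for 127 days, extending the deadline to October 22, 2021.
The period was tolled for 389 days by the pending criminal prosecution (April 9, 2021 to May 3, 2022), pushing the deadline to November 15, 2022.
None of the other events listed affects the running of the period under the stated rules.
The January 15, 2023 filing falls after the November 15, 2022 deadline; the claim is time-barred.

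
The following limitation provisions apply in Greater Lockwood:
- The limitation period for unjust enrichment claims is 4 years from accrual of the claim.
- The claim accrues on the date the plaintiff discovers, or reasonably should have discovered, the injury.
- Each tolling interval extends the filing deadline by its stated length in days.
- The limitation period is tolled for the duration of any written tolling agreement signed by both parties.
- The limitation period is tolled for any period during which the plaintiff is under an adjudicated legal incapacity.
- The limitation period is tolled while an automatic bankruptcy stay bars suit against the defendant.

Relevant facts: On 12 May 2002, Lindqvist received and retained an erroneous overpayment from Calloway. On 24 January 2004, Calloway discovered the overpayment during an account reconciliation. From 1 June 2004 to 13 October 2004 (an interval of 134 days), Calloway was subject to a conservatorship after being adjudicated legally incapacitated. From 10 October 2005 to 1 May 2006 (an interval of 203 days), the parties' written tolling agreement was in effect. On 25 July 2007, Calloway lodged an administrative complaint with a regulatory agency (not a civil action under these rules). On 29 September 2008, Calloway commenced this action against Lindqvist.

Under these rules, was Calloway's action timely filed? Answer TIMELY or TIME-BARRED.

The claim did not accrue until Calloway discovered the injury on 24 January 2004; the 12 May 2002 act date does not start the clock under the stated rule.
Adding the 4 years base period to 24 January 2004 gives a deadline of 24 January 2008, before any tolling.
The period was tolled for 134 days by the plaintiff's legal incapacity (1 June 2004 to 13 October 2004), pushing the deadline to 6 June 2008.
Because the written tolling agreement ran from 10 October 2005 to 1 May 2006, the deadline is extended by 203 days to 26 December 2008.
Nothing else in the chronology tolls or restarts the period.
Filing on 29 September 2008 beat the 26 December 2008 deadline — the action is timely.

TIMELY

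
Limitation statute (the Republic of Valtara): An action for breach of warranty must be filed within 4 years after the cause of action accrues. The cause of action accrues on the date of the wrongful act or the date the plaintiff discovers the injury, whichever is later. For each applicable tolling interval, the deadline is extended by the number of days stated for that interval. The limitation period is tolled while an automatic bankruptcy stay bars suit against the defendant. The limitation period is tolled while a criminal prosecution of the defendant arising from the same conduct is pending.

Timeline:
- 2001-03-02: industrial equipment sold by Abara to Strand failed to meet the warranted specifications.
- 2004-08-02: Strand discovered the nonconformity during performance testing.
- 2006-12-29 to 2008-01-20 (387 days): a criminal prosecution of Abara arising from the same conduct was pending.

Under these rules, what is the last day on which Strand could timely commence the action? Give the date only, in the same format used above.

Because discovery on 2004-08-02 post-dates the 2001-03-02 act, accrual under the later-of rule falls on 2004-08-02.
4 years from 2004-08-02 is 2008-08-02.
Because the pending criminal prosecution ran from 2006-12-29 to 2008-01-20, the deadline is extended by 387 days to 2009-08-24.

2009-08-24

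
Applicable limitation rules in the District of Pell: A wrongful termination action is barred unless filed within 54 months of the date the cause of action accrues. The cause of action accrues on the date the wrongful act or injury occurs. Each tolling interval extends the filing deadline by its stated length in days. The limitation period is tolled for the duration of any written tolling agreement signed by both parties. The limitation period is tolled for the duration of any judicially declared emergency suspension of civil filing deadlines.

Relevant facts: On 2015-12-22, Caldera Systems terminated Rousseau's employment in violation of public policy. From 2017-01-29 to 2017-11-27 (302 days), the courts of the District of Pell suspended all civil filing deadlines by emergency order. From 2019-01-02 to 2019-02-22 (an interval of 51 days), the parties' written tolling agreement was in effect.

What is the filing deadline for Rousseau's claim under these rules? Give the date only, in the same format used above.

2021-06-10

The limitation period began to run on 2015-12-22.
The untolled deadline — 54 months after 2015-12-22 — is 2020-06-22.
The emergency suspension of filing deadlines from 2017-01-29 to 2017-11-27 tolled the period for 302 days, extending the deadline to 2021-04-20.
The period was tolled for 51 days by the written tolling agreement (2019-01-02 to 2019-02-22), pushing the deadline to 2021-06-10.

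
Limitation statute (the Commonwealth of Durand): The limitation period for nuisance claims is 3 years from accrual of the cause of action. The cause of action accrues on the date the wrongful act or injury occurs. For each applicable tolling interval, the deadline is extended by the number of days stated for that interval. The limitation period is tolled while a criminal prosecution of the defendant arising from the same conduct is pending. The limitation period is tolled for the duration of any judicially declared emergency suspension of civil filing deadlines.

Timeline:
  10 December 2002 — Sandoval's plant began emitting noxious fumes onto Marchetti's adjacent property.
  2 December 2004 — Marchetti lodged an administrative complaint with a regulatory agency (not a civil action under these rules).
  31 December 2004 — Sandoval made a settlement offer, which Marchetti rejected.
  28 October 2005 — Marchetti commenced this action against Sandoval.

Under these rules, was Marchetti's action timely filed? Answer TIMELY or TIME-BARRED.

TIMELY

The claim accrued on 10 December 2002, when the wrongful act occurred.
Adding the 3 years base period to 10 December 2002 gives a deadline of 10 December 2005, before any tolling.
The other events in the timeline have no effect on the limitation period under the stated rules.
Marchetti filed on 28 October 2005, before the 10 December 2005 deadline, so the action is timely.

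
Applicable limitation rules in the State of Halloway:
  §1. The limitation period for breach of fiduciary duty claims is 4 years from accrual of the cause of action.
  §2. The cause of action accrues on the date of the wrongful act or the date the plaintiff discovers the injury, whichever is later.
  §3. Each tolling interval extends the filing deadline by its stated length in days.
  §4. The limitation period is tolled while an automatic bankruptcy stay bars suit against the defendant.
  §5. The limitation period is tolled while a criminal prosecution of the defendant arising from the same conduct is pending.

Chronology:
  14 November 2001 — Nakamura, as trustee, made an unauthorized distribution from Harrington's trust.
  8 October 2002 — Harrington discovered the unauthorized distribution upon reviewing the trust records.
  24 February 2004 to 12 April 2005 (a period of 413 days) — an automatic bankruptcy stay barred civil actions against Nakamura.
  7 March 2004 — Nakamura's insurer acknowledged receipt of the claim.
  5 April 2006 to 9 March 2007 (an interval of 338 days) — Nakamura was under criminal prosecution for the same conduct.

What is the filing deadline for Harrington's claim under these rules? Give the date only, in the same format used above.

Because discovery on 8 October 2002 post-dates the 14 November 2001 act, accrual under the later-of rule falls on 8 October 2002.
Adding the 4 years base period to 8 October 2002 gives a deadline of 8 October 2006, before any tolling.
The period was tolled for 413 days by the automatic bankruptcy stay (24 February 2004 to 12 April 2005), pushing the deadline to 25 November 2007.
The pending criminal prosecution from 5 April 2006 to 9 March 2007 tolled the period for 338 days, extending the deadline to 28 October 2008.
Nothing else in the chronology tolls or restarts the period.

28 October 2008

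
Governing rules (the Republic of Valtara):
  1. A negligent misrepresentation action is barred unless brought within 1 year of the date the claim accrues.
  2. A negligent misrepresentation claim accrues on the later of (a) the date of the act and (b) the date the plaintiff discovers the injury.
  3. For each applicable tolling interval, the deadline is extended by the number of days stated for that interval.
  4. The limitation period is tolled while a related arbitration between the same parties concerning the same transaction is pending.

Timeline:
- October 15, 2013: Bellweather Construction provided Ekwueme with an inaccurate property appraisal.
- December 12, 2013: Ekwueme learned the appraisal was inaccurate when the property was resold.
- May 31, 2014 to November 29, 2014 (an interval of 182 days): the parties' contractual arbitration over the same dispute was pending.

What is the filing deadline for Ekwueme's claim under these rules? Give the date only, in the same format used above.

The claim accrued on December 12, 2013 — the later of the October 15, 2013 act and the December 12, 2013 discovery.
Adding the 1 year base period to December 12, 2013 gives a deadline of December 12, 2014, before any tolling.
The pending related arbitration from May 31, 2014 to November 29, 2014 tolled the period for 182 days, extending the deadline to June 12, 2015.

June 12, 2015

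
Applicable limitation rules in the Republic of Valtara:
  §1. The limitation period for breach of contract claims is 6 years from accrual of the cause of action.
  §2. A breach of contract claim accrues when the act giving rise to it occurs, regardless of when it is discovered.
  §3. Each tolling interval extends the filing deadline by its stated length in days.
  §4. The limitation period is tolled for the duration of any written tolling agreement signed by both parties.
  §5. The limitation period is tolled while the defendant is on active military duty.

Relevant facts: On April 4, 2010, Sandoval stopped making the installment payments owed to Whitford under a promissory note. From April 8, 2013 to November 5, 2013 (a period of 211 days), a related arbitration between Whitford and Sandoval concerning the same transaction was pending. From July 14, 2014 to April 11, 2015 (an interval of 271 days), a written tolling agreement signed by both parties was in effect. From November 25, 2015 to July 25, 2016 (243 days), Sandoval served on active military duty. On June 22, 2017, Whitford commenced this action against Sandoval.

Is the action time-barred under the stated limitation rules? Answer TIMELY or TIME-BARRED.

The claim accrued on April 4, 2010, when the wrongful act occurred.
The untolled deadline — 6 years after April 4, 2010 — is April 4, 2016.
The written tolling agreement from July 14, 2014 to April 11, 2015 tolled the period for 271 days, extending the deadline to December 31, 2016.
The period was tolled for 243 days by the defendant's active military service (November 25, 2015 to July 25, 2016), pushing the deadline to August 31, 2017.
Although a pending arbitration ran from April 8, 2013 to November 5, 2013, the stated rules do not make that a tolling event, so it is disregarded.
Whitford filed on June 22, 2017, before the August 31, 2017 deadline, so the action is timely.

TIMELY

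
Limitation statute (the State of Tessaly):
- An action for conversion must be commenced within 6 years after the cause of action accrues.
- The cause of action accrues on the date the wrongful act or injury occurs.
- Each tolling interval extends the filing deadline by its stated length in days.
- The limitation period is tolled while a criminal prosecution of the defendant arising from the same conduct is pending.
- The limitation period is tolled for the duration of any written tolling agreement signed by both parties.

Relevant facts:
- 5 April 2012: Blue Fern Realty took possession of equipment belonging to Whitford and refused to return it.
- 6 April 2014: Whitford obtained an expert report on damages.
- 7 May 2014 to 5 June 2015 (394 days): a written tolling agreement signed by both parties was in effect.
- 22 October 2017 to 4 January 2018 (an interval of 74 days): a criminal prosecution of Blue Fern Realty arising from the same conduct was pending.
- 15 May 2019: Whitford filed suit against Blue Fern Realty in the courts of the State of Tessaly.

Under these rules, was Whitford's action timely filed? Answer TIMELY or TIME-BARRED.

The cause of action accrued on 5 April 2012, the date of the act.
6 years from 5 April 2012 is 5 April 2018.
The written tolling agreement from 7 May 2014 to 5 June 2015 tolled the period for 394 days, extending the deadline to 4 May 2019.
The period was tolled for 74 days by the pending criminal prosecution (22 October 2017 to 4 January 2018), pushing the deadline to 17 July 2019.
Nothing else in the chronology tolls or restarts the period.
The 15 May 2019 filing precedes the 17 July 2019 deadline; the claim is timely.

TIMELY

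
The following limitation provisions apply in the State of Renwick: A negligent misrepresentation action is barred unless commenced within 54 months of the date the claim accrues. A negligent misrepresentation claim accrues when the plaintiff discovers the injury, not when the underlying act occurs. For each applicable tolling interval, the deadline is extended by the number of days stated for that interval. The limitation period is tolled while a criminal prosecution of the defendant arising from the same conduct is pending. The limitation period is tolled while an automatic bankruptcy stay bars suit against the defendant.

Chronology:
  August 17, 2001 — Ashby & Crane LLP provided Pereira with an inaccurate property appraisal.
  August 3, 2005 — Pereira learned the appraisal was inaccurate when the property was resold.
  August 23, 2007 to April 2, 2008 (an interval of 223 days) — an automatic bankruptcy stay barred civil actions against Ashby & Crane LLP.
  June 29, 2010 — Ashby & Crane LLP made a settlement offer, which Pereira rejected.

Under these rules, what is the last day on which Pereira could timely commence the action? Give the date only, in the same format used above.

September 14, 2010

The claim did not accrue until Pereira discovered the injury on August 3, 2005; the August 17, 2001 act date does not start the clock under the stated rule.
54 months from August 3, 2005 is February 3, 2010.
The automatic bankruptcy stay from August 23, 2007 to April 2, 2008 tolled the period for 223 days, extending the deadline to September 14, 2010.
Nothing else in the chronology tolls or restarts the period.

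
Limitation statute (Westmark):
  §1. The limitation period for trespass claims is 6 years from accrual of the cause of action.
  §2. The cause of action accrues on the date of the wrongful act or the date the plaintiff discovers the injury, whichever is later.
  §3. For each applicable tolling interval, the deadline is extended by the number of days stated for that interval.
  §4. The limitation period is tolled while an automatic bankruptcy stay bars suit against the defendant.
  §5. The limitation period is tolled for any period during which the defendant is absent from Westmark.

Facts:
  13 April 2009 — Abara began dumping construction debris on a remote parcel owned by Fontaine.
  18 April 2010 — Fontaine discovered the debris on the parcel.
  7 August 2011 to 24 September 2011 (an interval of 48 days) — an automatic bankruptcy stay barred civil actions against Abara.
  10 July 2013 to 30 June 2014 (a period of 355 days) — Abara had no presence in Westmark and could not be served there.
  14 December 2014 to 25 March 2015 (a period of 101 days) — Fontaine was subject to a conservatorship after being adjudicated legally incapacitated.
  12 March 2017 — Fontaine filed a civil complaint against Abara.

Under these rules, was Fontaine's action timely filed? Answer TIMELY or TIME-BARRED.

TIMELY

Taking the later of the act (13 April 2009) and discovery (18 April 2010), the claim accrued on 18 April 2010.
Adding the 6 years base period to 18 April 2010 gives a deadline of 18 April 2016, before any tolling.
The automatic bankruptcy stay from 7 August 2011 to 24 September 2011 tolled the period for 48 days, extending the deadline to 5 June 2016.
The period was tolled for 355 days by the defendant's absence from the jurisdiction (10 July 2013 to 30 June 2014), pushing the deadline to 26 May 2017.
Although the plaintiff's incapacity ran from 14 December 2014 to 25 March 2015, the stated rules do not make that a tolling event, so it is disregarded.
Fontaine filed on 12 March 2017, before the 26 May 2017 deadline, so the action is timely.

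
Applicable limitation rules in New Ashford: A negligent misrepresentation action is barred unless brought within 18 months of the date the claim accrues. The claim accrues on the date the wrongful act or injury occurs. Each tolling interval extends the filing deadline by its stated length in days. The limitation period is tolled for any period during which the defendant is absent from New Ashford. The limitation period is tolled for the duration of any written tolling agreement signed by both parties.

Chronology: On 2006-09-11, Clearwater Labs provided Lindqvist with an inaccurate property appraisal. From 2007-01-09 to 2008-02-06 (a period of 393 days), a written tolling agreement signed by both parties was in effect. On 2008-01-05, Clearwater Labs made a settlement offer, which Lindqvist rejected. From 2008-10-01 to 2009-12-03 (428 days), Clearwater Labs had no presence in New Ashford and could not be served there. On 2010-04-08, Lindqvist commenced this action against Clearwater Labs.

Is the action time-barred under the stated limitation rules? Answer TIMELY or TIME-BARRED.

TIMELY

The limitation period began to run on 2006-09-11.
The untolled deadline — 18 months after 2006-09-11 — is 2008-03-11.
Because the written tolling agreement ran from 2007-01-09 to 2008-02-06, the deadline is extended by 393 days to 2009-04-08.
The defendant's absence from the jurisdiction from 2008-10-01 to 2009-12-03 tolled the period for 428 days, extending the deadline to 2010-06-10.
The other events in the timeline have no effect on the limitation period under the stated rules.
Lindqvist filed on 2010-04-08, before the 2010-06-10 deadline, so the action is timely.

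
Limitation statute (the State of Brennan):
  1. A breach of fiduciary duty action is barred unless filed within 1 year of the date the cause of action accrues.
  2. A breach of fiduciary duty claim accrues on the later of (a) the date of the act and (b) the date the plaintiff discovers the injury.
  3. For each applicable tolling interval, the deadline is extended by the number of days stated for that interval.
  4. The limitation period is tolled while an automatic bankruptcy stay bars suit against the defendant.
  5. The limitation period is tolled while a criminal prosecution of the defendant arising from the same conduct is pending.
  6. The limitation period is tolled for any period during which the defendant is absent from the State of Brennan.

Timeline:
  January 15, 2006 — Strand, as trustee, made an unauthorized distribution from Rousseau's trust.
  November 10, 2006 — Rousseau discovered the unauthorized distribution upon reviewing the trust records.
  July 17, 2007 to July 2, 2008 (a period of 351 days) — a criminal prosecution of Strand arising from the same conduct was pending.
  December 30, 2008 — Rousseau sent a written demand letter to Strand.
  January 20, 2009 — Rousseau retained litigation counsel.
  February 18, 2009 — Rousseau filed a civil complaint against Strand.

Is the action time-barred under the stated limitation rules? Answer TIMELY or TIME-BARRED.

Taking the later of the act (January 15, 2006) and discovery (November 10, 2006), the claim accrued on November 10, 2006.
1 year from November 10, 2006 is November 10, 2007.
The period was tolled for 351 days by the pending criminal prosecution (July 17, 2007 to July 2, 2008), pushing the deadline to October 26, 2008.
Nothing else in the chronology tolls or restarts the period.
The February 18, 2009 filing falls after the October 26, 2008 deadline; the claim is time-barred.

TIME-BARRED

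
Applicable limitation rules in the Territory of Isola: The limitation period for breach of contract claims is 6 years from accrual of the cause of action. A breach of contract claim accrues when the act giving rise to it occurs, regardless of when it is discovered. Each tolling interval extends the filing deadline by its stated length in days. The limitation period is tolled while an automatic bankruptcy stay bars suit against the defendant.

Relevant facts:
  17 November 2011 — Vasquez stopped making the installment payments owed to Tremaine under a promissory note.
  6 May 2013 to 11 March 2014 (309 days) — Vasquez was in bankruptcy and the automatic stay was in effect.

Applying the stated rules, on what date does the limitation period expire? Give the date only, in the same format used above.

22 September 2018

The claim accrued on 17 November 2011, when the wrongful act occurred.
The untolled deadline — 6 years after 17 November 2011 — is 17 November 2017.
Because the automatic bankruptcy stay ran from 6 May 2013 to 11 March 2014, the deadline is extended by 309 days to 22 September 2018.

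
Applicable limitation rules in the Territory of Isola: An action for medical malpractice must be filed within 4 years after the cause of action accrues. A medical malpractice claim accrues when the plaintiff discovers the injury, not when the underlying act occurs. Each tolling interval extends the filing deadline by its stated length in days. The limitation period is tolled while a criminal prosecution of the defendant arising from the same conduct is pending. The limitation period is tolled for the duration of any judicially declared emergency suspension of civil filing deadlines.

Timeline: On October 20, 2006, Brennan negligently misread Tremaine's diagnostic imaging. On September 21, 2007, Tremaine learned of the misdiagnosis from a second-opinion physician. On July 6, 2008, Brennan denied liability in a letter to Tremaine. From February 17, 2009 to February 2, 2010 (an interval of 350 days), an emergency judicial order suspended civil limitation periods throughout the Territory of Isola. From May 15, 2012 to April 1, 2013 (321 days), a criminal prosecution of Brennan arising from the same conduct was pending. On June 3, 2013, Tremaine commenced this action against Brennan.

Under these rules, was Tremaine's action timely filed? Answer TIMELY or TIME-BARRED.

TIMELY

Accrual is tied to discovery, so the period began on September 21, 2007 rather than on October 20, 2006 when the act occurred.
The untolled deadline — 4 years after September 21, 2007 — is September 21, 2011.
The period was tolled for 350 days by the emergency suspension of filing deadlines (February 17, 2009 to February 2, 2010), pushing the deadline to September 5, 2012.
The pending criminal prosecution from May 15, 2012 to April 1, 2013 tolled the period for 321 days, extending the deadline to July 23, 2013.
Nothing else in the chronology tolls or restarts the period.
The June 3, 2013 filing precedes the July 23, 2013 deadline; the claim is timely.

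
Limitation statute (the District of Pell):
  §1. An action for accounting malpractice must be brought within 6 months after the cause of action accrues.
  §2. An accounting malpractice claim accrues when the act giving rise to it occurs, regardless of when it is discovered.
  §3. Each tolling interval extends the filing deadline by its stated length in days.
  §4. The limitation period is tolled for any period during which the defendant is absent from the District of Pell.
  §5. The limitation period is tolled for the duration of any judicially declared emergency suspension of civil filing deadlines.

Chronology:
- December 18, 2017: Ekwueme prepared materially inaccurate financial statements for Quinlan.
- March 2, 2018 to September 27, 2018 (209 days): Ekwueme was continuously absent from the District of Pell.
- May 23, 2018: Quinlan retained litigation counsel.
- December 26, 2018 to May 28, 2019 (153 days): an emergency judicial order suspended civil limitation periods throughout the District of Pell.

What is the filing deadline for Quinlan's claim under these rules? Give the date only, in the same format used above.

The claim accrued on December 18, 2017, when the wrongful act occurred.
Adding the 6 months base period to December 18, 2017 gives a deadline of June 18, 2018, before any tolling.
The period was tolled for 209 days by the defendant's absence from the jurisdiction (March 2, 2018 to September 27, 2018), pushing the deadline to January 13, 2019.
Because the emergency suspension of filing deadlines ran from December 26, 2018 to May 28, 2019, the deadline is extended by 153 days to June 15, 2019.
Nothing else in the chronology tolls or restarts the period.

June 15, 2019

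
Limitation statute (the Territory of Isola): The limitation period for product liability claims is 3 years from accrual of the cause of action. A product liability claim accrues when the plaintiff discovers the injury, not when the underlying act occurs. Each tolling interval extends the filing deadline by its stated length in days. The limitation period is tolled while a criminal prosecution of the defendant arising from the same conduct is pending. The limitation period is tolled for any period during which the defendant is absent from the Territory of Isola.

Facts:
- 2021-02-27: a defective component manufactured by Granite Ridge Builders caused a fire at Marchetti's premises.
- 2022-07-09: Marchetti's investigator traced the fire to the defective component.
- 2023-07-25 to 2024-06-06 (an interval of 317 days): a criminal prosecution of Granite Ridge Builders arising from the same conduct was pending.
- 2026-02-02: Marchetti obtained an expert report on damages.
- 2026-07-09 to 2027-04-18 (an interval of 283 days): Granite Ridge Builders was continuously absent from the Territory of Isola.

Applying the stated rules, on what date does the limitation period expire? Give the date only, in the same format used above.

2026-05-22

Under the discovery rule, the claim accrued on 2022-07-09, when Marchetti discovered the injury — not on the 2021-02-27 date of the underlying act.
3 years from 2022-07-09 is 2025-07-09.
The period was tolled for 317 days by the pending criminal prosecution (2023-07-25 to 2024-06-06), pushing the deadline to 2026-05-22.
The defendant's absence from the jurisdiction from 2026-07-09 to 2027-04-18 began after the period had already run on 2026-05-22, so it has no tolling effect.
None of the other events listed affects the running of the period under the stated rules.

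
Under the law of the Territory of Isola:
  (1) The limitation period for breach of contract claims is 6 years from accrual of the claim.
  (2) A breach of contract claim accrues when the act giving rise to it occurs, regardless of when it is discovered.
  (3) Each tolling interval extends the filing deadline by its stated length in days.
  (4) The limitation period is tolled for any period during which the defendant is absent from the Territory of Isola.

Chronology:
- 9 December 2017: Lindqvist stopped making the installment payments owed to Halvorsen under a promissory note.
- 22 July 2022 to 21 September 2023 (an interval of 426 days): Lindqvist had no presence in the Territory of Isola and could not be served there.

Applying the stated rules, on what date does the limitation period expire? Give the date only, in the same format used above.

7 February 2025

The claim accrued on 9 December 2017, when the wrongful act occurred.
Adding the 6 years base period to 9 December 2017 gives a deadline of 9 December 2023, before any tolling.
The period was tolled for 426 days by the defendant's absence from the jurisdiction (22 July 2022 to 21 September 2023), pushing the deadline to 7 February 2025.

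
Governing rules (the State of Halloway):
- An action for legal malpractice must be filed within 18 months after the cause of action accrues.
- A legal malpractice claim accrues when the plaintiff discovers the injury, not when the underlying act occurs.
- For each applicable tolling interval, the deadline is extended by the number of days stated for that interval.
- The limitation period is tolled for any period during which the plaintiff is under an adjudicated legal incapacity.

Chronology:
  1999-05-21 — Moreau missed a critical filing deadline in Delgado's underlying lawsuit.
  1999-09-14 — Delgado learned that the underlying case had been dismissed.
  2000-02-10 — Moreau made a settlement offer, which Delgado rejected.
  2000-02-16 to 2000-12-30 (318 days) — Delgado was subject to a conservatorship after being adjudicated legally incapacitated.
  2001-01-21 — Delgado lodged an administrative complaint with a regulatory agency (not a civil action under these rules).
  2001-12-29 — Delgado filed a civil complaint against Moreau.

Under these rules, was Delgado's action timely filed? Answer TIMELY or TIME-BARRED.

Under the discovery rule, the claim accrued on 1999-09-14, when Delgado discovered the injury — not on the 1999-05-21 date of the underlying act.
Adding the 18 months base period to 1999-09-14 gives a deadline of 2001-03-14, before any tolling.
The period was tolled for 318 days by the plaintiff's legal incapacity (2000-02-16 to 2000-12-30), pushing the deadline to 2002-01-26.
None of the other events listed affects the running of the period under the stated rules.
Delgado filed on 2001-12-29, before the 2002-01-26 deadline, so the action is timely.

TIMELY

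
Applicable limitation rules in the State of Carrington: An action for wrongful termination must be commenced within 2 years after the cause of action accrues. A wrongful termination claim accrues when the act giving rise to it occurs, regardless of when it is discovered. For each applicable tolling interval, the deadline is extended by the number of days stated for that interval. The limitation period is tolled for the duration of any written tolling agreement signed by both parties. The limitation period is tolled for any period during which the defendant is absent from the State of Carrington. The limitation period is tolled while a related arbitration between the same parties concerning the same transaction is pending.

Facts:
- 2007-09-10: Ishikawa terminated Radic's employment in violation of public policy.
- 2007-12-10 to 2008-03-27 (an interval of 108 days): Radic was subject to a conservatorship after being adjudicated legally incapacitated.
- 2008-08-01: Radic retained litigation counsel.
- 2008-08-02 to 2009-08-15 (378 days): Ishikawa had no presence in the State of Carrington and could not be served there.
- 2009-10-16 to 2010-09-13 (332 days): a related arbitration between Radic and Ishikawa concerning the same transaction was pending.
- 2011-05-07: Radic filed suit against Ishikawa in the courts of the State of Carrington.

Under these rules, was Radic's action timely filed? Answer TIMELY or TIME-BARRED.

TIMELY

The limitation period began to run on 2007-09-10.
2 years from 2007-09-10 is 2009-09-10.
Because the defendant's absence from the jurisdiction ran from 2008-08-02 to 2009-08-15, the deadline is extended by 378 days to 2010-09-23.
The period was tolled for 332 days by the pending related arbitration (2009-10-16 to 2010-09-13), pushing the deadline to 2011-08-21.
The plaintiff's legal incapacity from 2007-12-10 to 2008-03-27 does not toll the period, because no stated rule makes the plaintiff's incapacity a tolling event.
None of the other events listed affects the running of the period under the stated rules.
The 2011-05-07 filing precedes the 2011-08-21 deadline; the claim is timely.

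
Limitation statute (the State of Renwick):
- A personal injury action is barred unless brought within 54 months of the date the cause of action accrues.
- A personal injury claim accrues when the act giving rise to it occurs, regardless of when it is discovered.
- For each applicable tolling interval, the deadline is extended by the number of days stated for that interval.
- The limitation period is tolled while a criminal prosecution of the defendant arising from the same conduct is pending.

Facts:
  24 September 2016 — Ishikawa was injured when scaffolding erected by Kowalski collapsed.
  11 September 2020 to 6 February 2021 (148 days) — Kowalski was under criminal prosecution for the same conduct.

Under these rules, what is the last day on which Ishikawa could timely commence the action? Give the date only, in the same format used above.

19 August 2021

The cause of action accrued on 24 September 2016, the date of the act.
The untolled deadline — 54 months after 24 September 2016 — is 24 March 2021.
The period was tolled for 148 days by the pending criminal prosecution (11 September 2020 to 6 February 2021), pushing the deadline to 19 August 2021.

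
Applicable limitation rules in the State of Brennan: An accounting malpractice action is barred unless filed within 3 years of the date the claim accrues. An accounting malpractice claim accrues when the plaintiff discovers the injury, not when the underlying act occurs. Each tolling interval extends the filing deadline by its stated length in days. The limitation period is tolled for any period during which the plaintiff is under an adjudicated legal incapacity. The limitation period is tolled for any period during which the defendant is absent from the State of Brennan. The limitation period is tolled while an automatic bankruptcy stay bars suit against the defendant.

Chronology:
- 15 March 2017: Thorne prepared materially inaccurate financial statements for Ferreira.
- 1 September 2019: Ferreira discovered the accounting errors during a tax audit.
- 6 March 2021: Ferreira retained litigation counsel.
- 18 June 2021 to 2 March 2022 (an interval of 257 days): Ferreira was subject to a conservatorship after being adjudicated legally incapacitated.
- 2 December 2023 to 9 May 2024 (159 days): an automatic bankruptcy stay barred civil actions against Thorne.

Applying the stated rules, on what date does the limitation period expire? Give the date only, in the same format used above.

Under the discovery rule, the claim accrued on 1 September 2019, when Ferreira discovered the injury — not on the 15 March 2017 date of the underlying act.
3 years from 1 September 2019 is 1 September 2022.
The plaintiff's legal incapacity from 18 June 2021 to 2 March 2022 tolled the period for 257 days, extending the deadline to 16 May 2023.
By the time the automatic bankruptcy stay began on 2 December 2023, the limitation period had already expired on 16 May 2023; that interval cannot revive it.
Nothing else in the chronology tolls or restarts the period.

16 May 2023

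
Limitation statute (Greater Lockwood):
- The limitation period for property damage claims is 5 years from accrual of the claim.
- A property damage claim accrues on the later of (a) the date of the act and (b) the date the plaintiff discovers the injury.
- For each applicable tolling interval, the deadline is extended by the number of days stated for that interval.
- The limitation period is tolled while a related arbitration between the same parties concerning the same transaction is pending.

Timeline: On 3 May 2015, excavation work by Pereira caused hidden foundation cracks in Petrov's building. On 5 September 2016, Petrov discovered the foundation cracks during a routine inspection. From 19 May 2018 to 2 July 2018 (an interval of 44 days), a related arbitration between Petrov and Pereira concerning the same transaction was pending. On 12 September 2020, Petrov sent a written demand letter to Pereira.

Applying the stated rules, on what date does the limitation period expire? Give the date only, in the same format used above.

Taking the later of the act (3 May 2015) and discovery (5 September 2016), the claim accrued on 5 September 2016.
The untolled deadline — 5 years after 5 September 2016 — is 5 September 2021.
The period was tolled for 44 days by the pending related arbitration (19 May 2018 to 2 July 2018), pushing the deadline to 19 October 2021.
Nothing else in the chronology tolls or restarts the period.

19 October 2021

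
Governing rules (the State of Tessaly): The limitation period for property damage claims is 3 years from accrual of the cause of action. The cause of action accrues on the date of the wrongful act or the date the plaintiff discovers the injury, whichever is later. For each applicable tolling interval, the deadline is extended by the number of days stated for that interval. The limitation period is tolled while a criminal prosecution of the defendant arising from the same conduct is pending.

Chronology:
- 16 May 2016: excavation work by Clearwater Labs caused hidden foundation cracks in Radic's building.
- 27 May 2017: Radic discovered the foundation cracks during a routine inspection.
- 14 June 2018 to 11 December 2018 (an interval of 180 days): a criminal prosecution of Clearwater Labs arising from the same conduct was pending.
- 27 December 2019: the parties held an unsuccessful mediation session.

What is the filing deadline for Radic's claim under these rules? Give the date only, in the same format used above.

23 November 2020

Taking the later of the act (16 May 2016) and discovery (27 May 2017), the claim accrued on 27 May 2017.
3 years from 27 May 2017 is 27 May 2020.
The period was tolled for 180 days by the pending criminal prosecution (14 June 2018 to 11 December 2018), pushing the deadline to 23 November 2020.
None of the other events listed affects the running of the period under the stated rules.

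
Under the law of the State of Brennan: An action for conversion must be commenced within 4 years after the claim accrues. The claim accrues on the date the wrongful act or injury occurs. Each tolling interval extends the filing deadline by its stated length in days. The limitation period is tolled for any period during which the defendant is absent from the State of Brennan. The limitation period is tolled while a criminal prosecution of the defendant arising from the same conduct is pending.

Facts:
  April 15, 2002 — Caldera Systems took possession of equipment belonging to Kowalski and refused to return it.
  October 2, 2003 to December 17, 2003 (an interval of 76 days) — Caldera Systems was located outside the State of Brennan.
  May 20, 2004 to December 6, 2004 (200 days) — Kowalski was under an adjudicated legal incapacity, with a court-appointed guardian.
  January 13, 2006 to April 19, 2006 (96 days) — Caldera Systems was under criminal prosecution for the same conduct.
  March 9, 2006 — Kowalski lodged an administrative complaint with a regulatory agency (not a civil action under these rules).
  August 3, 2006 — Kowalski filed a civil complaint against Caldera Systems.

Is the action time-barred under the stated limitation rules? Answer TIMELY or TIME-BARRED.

The claim accrued on April 15, 2002, the date of the act.
4 years from April 15, 2002 is April 15, 2006.
The defendant's absence from the jurisdiction from October 2, 2003 to December 17, 2003 tolled the period for 76 days, extending the deadline to June 30, 2006.
Because the pending criminal prosecution ran from January 13, 2006 to April 19, 2006, the deadline is extended by 96 days to October 4, 2006.
The plaintiff's legal incapacity from May 20, 2004 to December 6, 2004 does not toll the period, because no stated rule makes the plaintiff's incapacity a tolling event.
Nothing else in the chronology tolls or restarts the period.
Kowalski filed on August 3, 2006, before the October 4, 2006 deadline, so the action is timely.

TIMELY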